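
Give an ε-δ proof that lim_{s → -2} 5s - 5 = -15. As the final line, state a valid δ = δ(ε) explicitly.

δ = ε/5

Suppose ε > 0. We need δ > 0 so that 0 < |s + 2| < δ implies |(5s - 5) + 15| < ε.
|(5s - 5) + 15| = |5s + 10| = 5|s + 2|.
Thus it suffices that |s + 2| < ε/5.
Choosing δ = ε/5 gives |(5s - 5) + 15| = 5|s + 2| < ε whenever |s + 2| < δ.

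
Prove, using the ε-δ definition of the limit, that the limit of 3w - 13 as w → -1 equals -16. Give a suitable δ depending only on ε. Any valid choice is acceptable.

δ = ε/3

Suppose ε > 0. We need δ > 0 so that 0 < |w + 1| < δ implies |(3w - 13) + 16| < ε.
Since (3w - 13) + 16 = 3(w + 1), we have |(3w - 13) + 16| = 3|w + 1|.
So 3|w + 1| < ε exactly when |w + 1| < ε/3.
Take δ = ε/3. If 0 < |w + 1| < δ then |(3w - 13) + 16| = 3|w + 1| < 3·(ε/3) = ε.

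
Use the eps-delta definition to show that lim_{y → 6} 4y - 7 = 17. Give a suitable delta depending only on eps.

delta = eps/4

Let eps > 0 be given. We need delta > 0 so that 0 < |y − 6| < delta implies |(4y - 7) − 17| < eps.
|(4y - 7) − 17| = |4y - 24| = 4|y − 6|.
So 4|y − 6| < eps exactly when |y − 6| < eps/4.
Choosing delta = eps/4 gives |(4y - 7) − 17| = 4|y − 6| < eps whenever |y − 6| < delta.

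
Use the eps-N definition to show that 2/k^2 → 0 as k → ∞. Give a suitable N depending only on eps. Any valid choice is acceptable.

Fix eps > 0. For k ≥ 1, |2/k^2 − 0| = 2/k^2.
2/k^2 < eps ⇔ k^2 > 2/eps ⇔ k > (2/eps)^{1/2}.
Take N = (2/eps)^{1/2}. Then k > N implies 2/k^2 < eps.

N = (2/eps)^{1/2}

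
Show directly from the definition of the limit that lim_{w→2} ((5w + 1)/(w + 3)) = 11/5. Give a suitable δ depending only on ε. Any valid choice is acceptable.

Let ε > 0 be given. We want δ > 0 with 0 < |w − 2| < δ ⇒ |(5w + 1)/(w + 3) − (11/5)| < ε.
Combining over a common denominator, (5w + 1)/(w + 3) − (11/5) = [(5w + 1)·5 − 11·(w + 3)] / [5·(w + 3)] = 14(w − 2) / (5(w + 3)).
So |(5w + 1)/(w + 3) − (11/5)| = 14|w − 2| / (5·|w + 3|).
Restrict δ ≤ 5/2. Then |w − 2| < 5/2 gives |w + 3| = |(w − 2) + 5| ≥ 5 − 5/2 = 5/2.
Hence |(5w + 1)/(w + 3) − (11/5)| < 14|w − 2|/(5·(5/2)) = (28/25)|w − 2|, which is < ε once |w − 2| < (25/28)ε.
Take δ = min(5/2, (25/28)ε). Then 0 < |w − 2| < δ forces both bounds, so |(5w + 1)/(w + 3) − (11/5)| < ε.

δ = min(5/2, (25/28)ε)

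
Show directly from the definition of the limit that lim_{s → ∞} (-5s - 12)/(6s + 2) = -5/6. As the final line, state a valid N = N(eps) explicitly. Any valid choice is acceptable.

N = (31/18)/eps

Let eps > 0 be given. We seek N > 0 such that s > N implies |(-5s - 12)/(6s + 2) + 5/6| < eps.
(-5s - 12)/(6s + 2) + 5/6 = (6(-5s - 12) − (-5)(6s + 2)) / (6(6s + 2)) = -62/(6(6s + 2)).
For s > 0 we have 6s + 2 > 6s, so |(-5s - 12)/(6s + 2) + 5/6| = 62/(6(6s + 2)) < 62/(6·6s) = (31/18)/s.
Thus |(-5s - 12)/(6s + 2) + 5/6| < eps whenever s > (31/18)/eps.
Take N = (31/18)/eps. If s > N then |(-5s - 12)/(6s + 2) + 5/6| < (31/18)/s < eps.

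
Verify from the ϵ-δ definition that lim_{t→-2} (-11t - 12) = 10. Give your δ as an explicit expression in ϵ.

Let ϵ > 0 be given. We need δ > 0 so that 0 < |t + 2| < δ implies |(-11t - 12) − 10| < ϵ.
Since (-11t - 12) − 10 = -11(t + 2), we have |(-11t - 12) − 10| = 11|t + 2|.
Thus it suffices that |t + 2| < ϵ/11.
Take δ = ϵ/11. If 0 < |t + 2| < δ then |(-11t - 12) − 10| = 11|t + 2| < 11·(ϵ/11) = ϵ.

δ = ϵ/11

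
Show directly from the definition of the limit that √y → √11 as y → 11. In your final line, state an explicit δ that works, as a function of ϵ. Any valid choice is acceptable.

δ = min(11, √11·ϵ)

Fix ϵ > 0. We want δ > 0 such that 0 < |y − 11| < δ implies |√y − √11| < ϵ.
Rationalise: √y − √11 = (y − 11)/(√y + √11), so |√y − √11| = |y − 11|/(√y + √11).
Restrict δ ≤ 11 so that |y − 11| < 11 forces y > 0, and then √y + √11 > √11.
Hence |√y − √11| < |y − 11|/√11, which is < ϵ once |y − 11| < √11·ϵ.
Take δ = min(11, √11·ϵ). If 0 < |y − 11| < δ then y > 0 and |√y − √11| < |y − 11|/√11 < ϵ.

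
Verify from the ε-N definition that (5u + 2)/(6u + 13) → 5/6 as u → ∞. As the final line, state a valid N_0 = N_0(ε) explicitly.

Let ε > 0. We seek N_0 > 0 such that u > N_0 implies |(5u + 2)/(6u + 13) − (5/6)| < ε.
(5u + 2)/(6u + 13) − (5/6) = (6(5u + 2) − 5(6u + 13)) / (6(6u + 13)) = -53/(6(6u + 13)).
For u > 0 we have 6u + 13 > 6u, so |(5u + 2)/(6u + 13) − (5/6)| = 53/(6(6u + 13)) < 53/(6·6u) = (53/36)/u.
Thus |(5u + 2)/(6u + 13) − (5/6)| < ε whenever u > (53/36)/ε.
Take N_0 = (53/36)/ε. If u > N_0 then |(5u + 2)/(6u + 13) − (5/6)| < (53/36)/u < ε.

N_0 = (53/36)/ε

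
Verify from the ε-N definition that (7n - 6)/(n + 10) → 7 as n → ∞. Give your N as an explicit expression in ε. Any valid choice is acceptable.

N = 76/ε

Suppose ε > 0. For n ≥ 1, |(7n - 6)/(n + 10) − 7| = |-76|/((n + 10)) = 76/((n + 10)).
Since n + 10 ≥ n for n ≥ 1, this is ≤ 76/(n) = 76/n.
So |(7n - 6)/(n + 10) − 7| < ε whenever n > 76/ε.
Take N = 76/ε. If n > N then |(7n - 6)/(n + 10) − 7| ≤ 76/n < ε.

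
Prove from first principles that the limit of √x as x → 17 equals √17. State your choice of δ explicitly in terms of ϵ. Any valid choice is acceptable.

Fix ϵ > 0. We want δ > 0 such that 0 < |x − 17| < δ implies |√x − √17| < ϵ.
Rationalise: √x − √17 = (x − 17)/(√x + √17), so |√x − √17| = |x − 17|/(√x + √17).
Restrict δ ≤ 17 so that |x − 17| < 17 forces x > 0, and then √x + √17 > √17.
Hence |√x − √17| < |x − 17|/√17, which is < ϵ once |x − 17| < √17·ϵ.
Take δ = min(17, √17·ϵ). If 0 < |x − 17| < δ then x > 0 and |√x − √17| < |x − 17|/√17 < ϵ.

δ = min(17, √17·ϵ)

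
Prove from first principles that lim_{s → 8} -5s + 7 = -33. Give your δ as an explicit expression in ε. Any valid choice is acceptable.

Suppose ε > 0. We need δ > 0 so that 0 < |s − 8| < δ implies |(-5s + 7) + 33| < ε.
|(-5s + 7) + 33| = |-5s + 40| = 5|s − 8|.
So 5|s − 8| < ε exactly when |s − 8| < ε/5.
Take δ = ε/5. If 0 < |s − 8| < δ then |(-5s + 7) + 33| = 5|s − 8| < 5·(ε/5) = ε.

δ = ε/5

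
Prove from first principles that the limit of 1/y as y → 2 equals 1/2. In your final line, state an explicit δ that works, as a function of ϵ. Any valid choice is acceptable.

Suppose ϵ > 0. We seek δ > 0 such that 0 < |y − 2| < δ implies |1/y − (1/2)| < ϵ.
|1/y − (1/2)| = |2 − y|/(2·|y|) = |y − 2|/(2|y|).
Require δ ≤ 1 so that |y| > 2 − 1 = 1, hence 2|y| > 2.
Then |1/y − (1/2)| < |y − 2|/2, which is < ϵ when |y − 2| < 2ϵ.
Take δ = min(1, 2ϵ). Then 0 < |y − 2| < δ gives both |y − 2| < 1 and |y − 2| < 2ϵ, so |1/y − (1/2)| < ϵ.

δ = min(1, 2ϵ)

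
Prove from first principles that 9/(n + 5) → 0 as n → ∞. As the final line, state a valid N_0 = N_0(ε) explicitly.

Let ε > 0 be given. For n ≥ 1, |9/(n + 5) − 0| = 9/(n + 5) ≤ 9/n.
We need 9/n < ε, i.e. n > 9/ε.
Take N_0 = 9/ε. If n > N_0 then |9/(n + 5)| ≤ 9/n < ε.

N_0 = 9/ε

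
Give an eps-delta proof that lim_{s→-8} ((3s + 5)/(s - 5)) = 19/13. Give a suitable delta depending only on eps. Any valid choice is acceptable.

Let eps > 0. We want delta > 0 with 0 < |s + 8| < delta ⇒ |(3s + 5)/(s - 5) − (19/13)| < eps.
Combining over a common denominator, (3s + 5)/(s - 5) − (19/13) = [(3s + 5)·(-13) − (-19)·(s - 5)] / [(-13)·(s - 5)] = -20(s + 8) / ((-13)(s - 5)).
So |(3s + 5)/(s - 5) − (19/13)| = 20|s + 8| / (13·|s − 5|).
Restrict delta ≤ 13/2. Then |s + 8| < 13/2 gives |s − 5| = |(s + 8) + (-13)| ≥ 13 − 13/2 = 13/2.
Hence |(3s + 5)/(s - 5) − (19/13)| < 20|s + 8|/(13·(13/2)) = (40/169)|s + 8|, which is < eps once |s + 8| < (169/40)eps.
Take delta = min(13/2, (169/40)eps). Then 0 < |s + 8| < delta forces both bounds, so |(3s + 5)/(s - 5) − (19/13)| < eps.

delta = min(13/2, (169/40)eps)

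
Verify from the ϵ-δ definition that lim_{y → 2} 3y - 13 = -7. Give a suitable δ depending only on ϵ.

Let ϵ > 0 be given. We need δ > 0 so that 0 < |y − 2| < δ implies |(3y - 13) + 7| < ϵ.
|(3y - 13) + 7| = |3y - 6| = 3|y − 2|.
So 3|y − 2| < ϵ exactly when |y − 2| < ϵ/3.
Choosing δ = ϵ/3 gives |(3y - 13) + 7| = 3|y − 2| < ϵ whenever |y − 2| < δ.

δ = ϵ/3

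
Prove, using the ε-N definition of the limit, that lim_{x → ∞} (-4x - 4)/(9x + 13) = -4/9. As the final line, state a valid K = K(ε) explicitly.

Let ε > 0 be given. We seek K > 0 such that x > K implies |(-4x - 4)/(9x + 13) + 4/9| < ε.
(-4x - 4)/(9x + 13) + 4/9 = (9(-4x - 4) − (-4)(9x + 13)) / (9(9x + 13)) = 16/(9(9x + 13)).
For x > 0 we have 9x + 13 > 9x, so |(-4x - 4)/(9x + 13) + 4/9| = 16/(9(9x + 13)) < 16/(9·9x) = (16/81)/x.
Thus |(-4x - 4)/(9x + 13) + 4/9| < ε whenever x > (16/81)/ε.
Take K = (16/81)/ε. If x > K then |(-4x - 4)/(9x + 13) + 4/9| < (16/81)/x < ε.

K = (16/81)/ε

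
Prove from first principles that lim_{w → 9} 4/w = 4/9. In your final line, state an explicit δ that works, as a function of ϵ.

δ = min(9/2, (81/8)ϵ)

Let ϵ > 0. We seek δ > 0 such that 0 < |w − 9| < δ implies |4/w − (4/9)| < ϵ.
|4/w − (4/9)| = 4·|9 − w|/(9·|w|) = 4|w − 9|/(9|w|).
Require δ ≤ 9/2 so that |w| > 9 − 9/2 = 9/2, hence 9|w| > 81/2.
Then |4/w − (4/9)| < 4|w − 9|/(81/2), which is < ϵ when |w − 9| < (81/8)ϵ.
Take δ = min(9/2, (81/8)ϵ). Then 0 < |w − 9| < δ gives both |w − 9| < 9/2 and |w − 9| < (81/8)ϵ, so |4/w − (4/9)| < ϵ.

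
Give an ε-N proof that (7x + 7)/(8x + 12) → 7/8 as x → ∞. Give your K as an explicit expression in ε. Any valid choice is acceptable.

K = (7/16)/ε

Let ε > 0 be given. We seek K > 0 such that x > K implies |(7x + 7)/(8x + 12) − (7/8)| < ε.
(7x + 7)/(8x + 12) − (7/8) = (8(7x + 7) − 7(8x + 12)) / (8(8x + 12)) = -28/(8(8x + 12)).
For x > 0 we have 8x + 12 > 8x, so |(7x + 7)/(8x + 12) − (7/8)| = 28/(8(8x + 12)) < 28/(8·8x) = (7/16)/x.
Thus |(7x + 7)/(8x + 12) − (7/8)| < ε whenever x > (7/16)/ε.
Take K = (7/16)/ε. If x > K then |(7x + 7)/(8x + 12) − (7/8)| < (7/16)/x < ε.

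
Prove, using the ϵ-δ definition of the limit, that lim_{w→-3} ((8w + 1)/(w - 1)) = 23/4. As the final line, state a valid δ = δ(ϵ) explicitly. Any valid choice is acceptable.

δ = min(2, (8/9)ϵ)

Fix ϵ > 0. We want δ > 0 with 0 < |w + 3| < δ ⇒ |(8w + 1)/(w - 1) − (23/4)| < ϵ.
Combining over a common denominator, (8w + 1)/(w - 1) − (23/4) = [(8w + 1)·(-4) − (-23)·(w - 1)] / [(-4)·(w - 1)] = -9(w + 3) / ((-4)(w - 1)).
So |(8w + 1)/(w - 1) − (23/4)| = 9|w + 3| / (4·|w − 1|).
Require δ ≤ 2, so |w − 1| ≥ |-4| − |w + 3| > 4 − 2 = 2.
Hence |(8w + 1)/(w - 1) − (23/4)| < 9|w + 3|/(4·2) = (9/8)|w + 3|, which is < ϵ once |w + 3| < (8/9)ϵ.
Take δ = min(2, (8/9)ϵ). Then 0 < |w + 3| < δ forces both bounds, so |(8w + 1)/(w - 1) − (23/4)| < ϵ.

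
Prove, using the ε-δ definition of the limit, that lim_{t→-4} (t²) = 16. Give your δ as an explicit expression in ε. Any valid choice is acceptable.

δ = min(2, ε/10)

Let ε > 0 be given. We seek δ > 0 with 0 < |t + 4| < δ ⇒ |t² − 16| < ε.
Factor: t² − 16 = (t + 4)(t - 4), so |t² − 16| = |t + 4|·|t - 4|.
Restrict δ ≤ 2. Then |t + 4| < 2 gives |t| < 6, so by the triangle inequality |t - 4| ≤ 6 + 4 = 10.
Hence |t² − 16| ≤ 10|t + 4|, which is < ε once |t + 4| < ε/10.
Take δ = min(2, ε/10). If 0 < |t + 4| < δ then both bounds hold and |t² − 16| ≤ 10|t + 4| < 10·(ε/10) = ε.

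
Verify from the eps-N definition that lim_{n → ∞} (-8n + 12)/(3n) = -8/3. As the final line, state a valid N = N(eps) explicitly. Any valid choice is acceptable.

Let eps > 0 be given. For n ≥ 1, |(-8n + 12)/(3n) + 8/3| = |36|/(3(3n)) = 36/(3(3n)).
Since 3n ≥ 3n for n ≥ 1, this is ≤ 36/(3·3n) = 4/n.
So |(-8n + 12)/(3n) + 8/3| < eps whenever n > 4/eps.
Take N = 4/eps. If n > N then |(-8n + 12)/(3n) + 8/3| ≤ 4/n < eps.

N = 4/eps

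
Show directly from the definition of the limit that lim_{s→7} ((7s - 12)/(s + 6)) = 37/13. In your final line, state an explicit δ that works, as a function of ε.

Let ε > 0 be given. We want δ > 0 with 0 < |s − 7| < δ ⇒ |(7s - 12)/(s + 6) − (37/13)| < ε.
Combining over a common denominator, (7s - 12)/(s + 6) − (37/13) = [(7s - 12)·13 − 37·(s + 6)] / [13·(s + 6)] = 54(s − 7) / (13(s + 6)).
So |(7s - 12)/(s + 6) − (37/13)| = 54|s − 7| / (13·|s + 6|).
Restrict δ ≤ 13/2. Then |s − 7| < 13/2 gives |s + 6| = |(s − 7) + 13| ≥ 13 − 13/2 = 13/2.
Hence |(7s - 12)/(s + 6) − (37/13)| < 54|s − 7|/(13·(13/2)) = (108/169)|s − 7|, which is < ε once |s − 7| < (169/108)ε.
Take δ = min(13/2, (169/108)ε). Then 0 < |s − 7| < δ forces both bounds, so |(7s - 12)/(s + 6) − (37/13)| < ε.

δ = min(13/2, (169/108)ε)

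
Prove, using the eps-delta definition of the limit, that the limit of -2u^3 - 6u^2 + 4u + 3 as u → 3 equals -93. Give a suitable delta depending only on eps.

delta = min(2, eps/142)

Suppose eps > 0. We want delta > 0 such that 0 < |u − 3| < delta implies |(-2u^3 - 6u^2 + 4u + 3) + 93| < eps.
(-2u^3 - 6u^2 + 4u + 3) + 93 = -2u^3 - 6u^2 + 4u + 96 = (u − 3)(-2u^2 - 12u - 32).
So |(-2u^3 - 6u^2 + 4u + 3) + 93| = |u − 3|·|-2u^2 - 12u - 32|.
Require delta ≤ 2. Then |u − 3| < 2 gives |u| < 5, and by the triangle inequality |-2u^2 - 12u - 32| ≤ 2·5^2 + 12·5 + 32 = 142.
Hence |(-2u^3 - 6u^2 + 4u + 3) + 93| ≤ 142|u − 3| < eps provided |u − 3| < eps/142.
Choosing delta = min(2, eps/142) ensures both conditions, hence |(-2u^3 - 6u^2 + 4u + 3) + 93| < eps.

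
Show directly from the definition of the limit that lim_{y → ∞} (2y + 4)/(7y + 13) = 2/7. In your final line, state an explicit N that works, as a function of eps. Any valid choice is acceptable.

N = (2/49)/eps

Let eps > 0. We seek N > 0 such that y > N implies |(2y + 4)/(7y + 13) − (2/7)| < eps.
(2y + 4)/(7y + 13) − (2/7) = (7(2y + 4) − 2(7y + 13)) / (7(7y + 13)) = 2/(7(7y + 13)).
For y > 0 we have 7y + 13 > 7y, so |(2y + 4)/(7y + 13) − (2/7)| = 2/(7(7y + 13)) < 2/(7·7y) = (2/49)/y.
Thus |(2y + 4)/(7y + 13) − (2/7)| < eps whenever y > (2/49)/eps.
Take N = (2/49)/eps. If y > N then |(2y + 4)/(7y + 13) − (2/7)| < (2/49)/y < eps.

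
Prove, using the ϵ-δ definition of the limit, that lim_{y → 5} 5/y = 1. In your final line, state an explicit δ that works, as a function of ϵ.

Fix ϵ > 0. We seek δ > 0 such that 0 < |y − 5| < δ implies |5/y − 1| < ϵ.
|5/y − 1| = 5·|5 − y|/(5·|y|) = 5|y − 5|/(5|y|).
Restrict δ ≤ 5/2. Then |y − 5| < 5/2 gives |y| > 5/2, so 5|y| > 25/2.
Then |5/y − 1| < 5|y − 5|/(25/2), which is < ϵ when |y − 5| < (5/2)ϵ.
Take δ = min(5/2, (5/2)ϵ). Then 0 < |y − 5| < δ gives both |y − 5| < 5/2 and |y − 5| < (5/2)ϵ, so |5/y − 1| < ϵ.

δ = min(5/2, (5/2)ϵ)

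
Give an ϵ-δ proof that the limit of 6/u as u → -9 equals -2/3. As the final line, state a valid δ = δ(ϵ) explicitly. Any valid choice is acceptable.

δ = min(9/2, (27/4)ϵ)

Let ϵ > 0 be given. We seek δ > 0 such that 0 < |u + 9| < δ implies |6/u + 2/3| < ϵ.
|6/u + 2/3| = 6·|-9 − u|/(9·|u|) = 6|u + 9|/(9|u|).
Require δ ≤ 9/2 so that |u| > 9 − 9/2 = 9/2, hence 9|u| > 81/2.
Then |6/u + 2/3| < 6|u + 9|/(81/2), which is < ϵ when |u + 9| < (27/4)ϵ.
Take δ = min(9/2, (27/4)ϵ). Then 0 < |u + 9| < δ gives both |u + 9| < 9/2 and |u + 9| < (27/4)ϵ, so |6/u + 2/3| < ϵ.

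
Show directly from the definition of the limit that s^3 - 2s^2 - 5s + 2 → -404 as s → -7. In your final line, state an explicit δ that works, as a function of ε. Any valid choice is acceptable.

δ = min(2, ε/220)

Let ε > 0. We want δ > 0 such that 0 < |s + 7| < δ implies |(s^3 - 2s^2 - 5s + 2) + 404| < ε.
(s^3 - 2s^2 - 5s + 2) + 404 = s^3 - 2s^2 - 5s + 406 = (s + 7)(s^2 - 9s + 58).
So |(s^3 - 2s^2 - 5s + 2) + 404| = |s + 7|·|s^2 - 9s + 58|.
Require δ ≤ 2. Then |s + 7| < 2 gives |s| < 9, and by the triangle inequality |s^2 - 9s + 58| ≤ 9^2 + 9·9 + 58 = 220.
Hence |(s^3 - 2s^2 - 5s + 2) + 404| ≤ 220|s + 7| < ε provided |s + 7| < ε/220.
Choosing δ = min(2, ε/220) ensures both conditions, hence |(s^3 - 2s^2 - 5s + 2) + 404| < ε.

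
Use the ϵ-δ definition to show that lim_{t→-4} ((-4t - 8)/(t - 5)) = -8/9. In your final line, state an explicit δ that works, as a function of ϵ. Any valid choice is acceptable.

δ = min(9/2, (81/56)ϵ)

Let ϵ > 0. We want δ > 0 with 0 < |t + 4| < δ ⇒ |(-4t - 8)/(t - 5) + 8/9| < ϵ.
Combining over a common denominator, (-4t - 8)/(t - 5) + 8/9 = [(-4t - 8)·(-9) − 8·(t - 5)] / [(-9)·(t - 5)] = 28(t + 4) / ((-9)(t - 5)).
So |(-4t - 8)/(t - 5) + 8/9| = 28|t + 4| / (9·|t − 5|).
Restrict δ ≤ 9/2. Then |t + 4| < 9/2 gives |t − 5| = |(t + 4) + (-9)| ≥ 9 − 9/2 = 9/2.
Hence |(-4t - 8)/(t - 5) + 8/9| < 28|t + 4|/(9·(9/2)) = (56/81)|t + 4|, which is < ϵ once |t + 4| < (81/56)ϵ.
Take δ = min(9/2, (81/56)ϵ). Then 0 < |t + 4| < δ forces both bounds, so |(-4t - 8)/(t - 5) + 8/9| < ϵ.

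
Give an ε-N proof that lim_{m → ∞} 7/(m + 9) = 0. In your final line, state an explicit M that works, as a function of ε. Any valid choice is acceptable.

Fix ε > 0. For m ≥ 1, |7/(m + 9) − 0| = 7/(m + 9) ≤ 7/m.
We need 7/m < ε, i.e. m > 7/ε.
Take M = 7/ε. If m > M then |7/(m + 9)| ≤ 7/m < ε.

M = 7/ε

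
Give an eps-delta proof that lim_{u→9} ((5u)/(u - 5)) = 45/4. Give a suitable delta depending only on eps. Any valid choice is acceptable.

delta = min(2, (8/25)eps)

Fix eps > 0. We want delta > 0 with 0 < |u − 9| < delta ⇒ |(5u)/(u - 5) − (45/4)| < eps.
Combining over a common denominator, (5u)/(u - 5) − (45/4) = [(5u)·4 − 45·(u - 5)] / [4·(u - 5)] = -25(u − 9) / (4(u - 5)).
So |(5u)/(u - 5) − (45/4)| = 25|u − 9| / (4·|u − 5|).
Restrict delta ≤ 2. Then |u − 9| < 2 gives |u − 5| = |(u − 9) + 4| ≥ 4 − 2 = 2.
Hence |(5u)/(u - 5) − (45/4)| < 25|u − 9|/(4·2) = (25/8)|u − 9|, which is < eps once |u − 9| < (8/25)eps.
Take delta = min(2, (8/25)eps). Then 0 < |u − 9| < delta forces both bounds, so |(5u)/(u - 5) − (45/4)| < eps.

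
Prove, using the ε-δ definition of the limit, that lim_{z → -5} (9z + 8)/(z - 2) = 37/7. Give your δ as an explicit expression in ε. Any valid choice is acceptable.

Fix ε > 0. We want δ > 0 with 0 < |z + 5| < δ ⇒ |(9z + 8)/(z - 2) − (37/7)| < ε.
Combining over a common denominator, (9z + 8)/(z - 2) − (37/7) = [(9z + 8)·(-7) − (-37)·(z - 2)] / [(-7)·(z - 2)] = -26(z + 5) / ((-7)(z - 2)).
So |(9z + 8)/(z - 2) − (37/7)| = 26|z + 5| / (7·|z − 2|).
Require δ ≤ 7/2, so |z − 2| ≥ |-7| − |z + 5| > 7 − 7/2 = 7/2.
Hence |(9z + 8)/(z - 2) − (37/7)| < 26|z + 5|/(7·(7/2)) = (52/49)|z + 5|, which is < ε once |z + 5| < (49/52)ε.
Take δ = min(7/2, (49/52)ε). Then 0 < |z + 5| < δ forces both bounds, so |(9z + 8)/(z - 2) − (37/7)| < ε.

δ = min(7/2, (49/52)ε)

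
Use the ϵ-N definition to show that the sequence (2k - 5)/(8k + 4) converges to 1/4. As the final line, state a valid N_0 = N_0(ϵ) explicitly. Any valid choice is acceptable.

Suppose ϵ > 0. For k ≥ 1, |(2k - 5)/(8k + 4) − (1/4)| = |-48|/(8(8k + 4)) = 48/(8(8k + 4)).
Since 8k + 4 ≥ 8k for k ≥ 1, this is ≤ 48/(8·8k) = (3/4)/k.
So |(2k - 5)/(8k + 4) − (1/4)| < ϵ whenever k > (3/4)/ϵ.
Take N_0 = (3/4)/ϵ. If k > N_0 then |(2k - 5)/(8k + 4) − (1/4)| ≤ (3/4)/k < ϵ.

N_0 = (3/4)/ϵ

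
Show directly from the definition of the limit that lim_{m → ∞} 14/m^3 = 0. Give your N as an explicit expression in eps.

N = (14/eps)^{1/3}

Let eps > 0. For m ≥ 1, |14/m^3 − 0| = 14/m^3.
14/m^3 < eps ⇔ m^3 > 14/eps ⇔ m > (14/eps)^{1/3}.
Take N = (14/eps)^{1/3}. Then m > N implies 14/m^3 < eps.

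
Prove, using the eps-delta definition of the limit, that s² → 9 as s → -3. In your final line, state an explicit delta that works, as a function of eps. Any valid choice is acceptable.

Let eps > 0 be given. We seek delta > 0 with 0 < |s + 3| < delta ⇒ |s² − 9| < eps.
Factor: s² − 9 = (s + 3)(s - 3), so |s² − 9| = |s + 3|·|s - 3|.
Restrict delta ≤ 2. Then |s + 3| < 2 gives |s| < 5, so by the triangle inequality |s - 3| ≤ 5 + 3 = 8.
Hence |s² − 9| ≤ 8|s + 3|, which is < eps once |s + 3| < eps/8.
Take delta = min(2, eps/8). If 0 < |s + 3| < delta then both bounds hold and |s² − 9| ≤ 8|s + 3| < 8·(eps/8) = eps.

delta = min(2, eps/8)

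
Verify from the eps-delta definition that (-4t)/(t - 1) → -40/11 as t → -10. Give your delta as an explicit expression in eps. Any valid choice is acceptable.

delta = min(11/2, (121/8)eps)

Let eps > 0 be given. We want delta > 0 with 0 < |t + 10| < delta ⇒ |(-4t)/(t - 1) + 40/11| < eps.
Combining over a common denominator, (-4t)/(t - 1) + 40/11 = [(-4t)·(-11) − 40·(t - 1)] / [(-11)·(t - 1)] = 4(t + 10) / ((-11)(t - 1)).
So |(-4t)/(t - 1) + 40/11| = 4|t + 10| / (11·|t − 1|).
Restrict delta ≤ 11/2. Then |t + 10| < 11/2 gives |t − 1| = |(t + 10) + (-11)| ≥ 11 − 11/2 = 11/2.
Hence |(-4t)/(t - 1) + 40/11| < 4|t + 10|/(11·(11/2)) = (8/121)|t + 10|, which is < eps once |t + 10| < (121/8)eps.
Take delta = min(11/2, (121/8)eps). Then 0 < |t + 10| < delta forces both bounds, so |(-4t)/(t - 1) + 40/11| < eps.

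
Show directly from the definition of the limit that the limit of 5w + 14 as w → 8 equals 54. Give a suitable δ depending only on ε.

Suppose ε > 0. We need δ > 0 so that 0 < |w − 8| < δ implies |(5w + 14) − 54| < ε.
|(5w + 14) − 54| = |5w - 40| = 5|w − 8|.
Thus it suffices that |w − 8| < ε/5.
Choosing δ = ε/5 gives |(5w + 14) − 54| = 5|w − 8| < ε whenever |w − 8| < δ.

δ = ε/5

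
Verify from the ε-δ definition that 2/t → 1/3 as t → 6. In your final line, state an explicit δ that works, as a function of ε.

Let ε > 0. We seek δ > 0 such that 0 < |t − 6| < δ implies |2/t − (1/3)| < ε.
|2/t − (1/3)| = 2·|6 − t|/(6·|t|) = 2|t − 6|/(6|t|).
Restrict δ ≤ 3. Then |t − 6| < 3 gives |t| > 3, so 6|t| > 18.
Then |2/t − (1/3)| < 2|t − 6|/18, which is < ε when |t − 6| < 9ε.
Take δ = min(3, 9ε). Then 0 < |t − 6| < δ gives both |t − 6| < 3 and |t − 6| < 9ε, so |2/t − (1/3)| < ε.

δ = min(3, 9ε)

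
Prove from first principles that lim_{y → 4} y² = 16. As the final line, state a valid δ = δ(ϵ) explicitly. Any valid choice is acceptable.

δ = min(1, ϵ/9)

Suppose ϵ > 0. We seek δ > 0 with 0 < |y − 4| < δ ⇒ |y² − 16| < ϵ.
Factor: y² − 16 = (y − 4)(y + 4), so |y² − 16| = |y − 4|·|y + 4|.
Impose δ ≤ 1 so that |y| < 5; then |y + 4| ≤ 9.
Hence |y² − 16| ≤ 9|y − 4|, which is < ϵ once |y − 4| < ϵ/9.
Take δ = min(1, ϵ/9). If 0 < |y − 4| < δ then both bounds hold and |y² − 16| ≤ 9|y − 4| < 9·(ϵ/9) = ϵ.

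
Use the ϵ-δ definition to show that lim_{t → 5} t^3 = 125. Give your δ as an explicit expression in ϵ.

Let ϵ > 0 be given. We seek δ > 0 with 0 < |t − 5| < δ ⇒ |t^3 − 125| < ϵ.
Factor: t^3 − 125 = (t − 5)(t^2 + 5t + 25), so |t^3 − 125| = |t − 5|·|t^2 + 5t + 25|.
Restrict δ ≤ 1. Then |t − 5| < 1 gives |t| < 6, so by the triangle inequality |t^2 + 5t + 25| ≤ 6^2 + 5·6 + 25 = 91.
Hence |t^3 − 125| ≤ 91|t − 5|, which is < ϵ once |t − 5| < ϵ/91.
Take δ = min(1, ϵ/91). If 0 < |t − 5| < δ then both bounds hold and |t^3 − 125| ≤ 91|t − 5| < 91·(ϵ/91) = ϵ.

δ = min(1, ϵ/91)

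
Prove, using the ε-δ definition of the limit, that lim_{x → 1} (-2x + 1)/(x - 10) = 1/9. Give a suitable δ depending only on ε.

Suppose ε > 0. We want δ > 0 with 0 < |x − 1| < δ ⇒ |(-2x + 1)/(x - 10) − (1/9)| < ε.
Combining over a common denominator, (-2x + 1)/(x - 10) − (1/9) = [(-2x + 1)·(-9) − (-1)·(x - 10)] / [(-9)·(x - 10)] = 19(x − 1) / ((-9)(x - 10)).
So |(-2x + 1)/(x - 10) − (1/9)| = 19|x − 1| / (9·|x − 10|).
Require δ ≤ 9/2, so |x − 10| ≥ |-9| − |x − 1| > 9 − 9/2 = 9/2.
Hence |(-2x + 1)/(x - 10) − (1/9)| < 19|x − 1|/(9·(9/2)) = (38/81)|x − 1|, which is < ε once |x − 1| < (81/38)ε.
Take δ = min(9/2, (81/38)ε). Then 0 < |x − 1| < δ forces both bounds, so |(-2x + 1)/(x - 10) − (1/9)| < ε.

δ = min(9/2, (81/38)ε)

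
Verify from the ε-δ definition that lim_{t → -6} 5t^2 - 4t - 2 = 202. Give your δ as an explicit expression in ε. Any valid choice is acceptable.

Suppose ε > 0. We want δ > 0 such that 0 < |t + 6| < δ implies |(5t^2 - 4t - 2) − 202| < ε.
(5t^2 - 4t - 2) − 202 = 5t^2 - 4t - 204 = (t + 6)(5t - 34).
So |(5t^2 - 4t - 2) − 202| = |t + 6|·|5t - 34|.
Require δ ≤ 2. Then |t + 6| < 2 gives |t| < 8, and by the triangle inequality |5t - 34| ≤ 5·8 + 34 = 74.
Hence |(5t^2 - 4t - 2) − 202| ≤ 74|t + 6| < ε provided |t + 6| < ε/74.
Take δ = min(2, ε/74). Then 0 < |t + 6| < δ gives both |t + 6| < 2 and |t + 6| < ε/74, so |(5t^2 - 4t - 2) − 202| < ε.

δ = min(2, ε/74)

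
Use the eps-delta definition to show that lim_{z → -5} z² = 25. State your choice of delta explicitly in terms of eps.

Suppose eps > 0. We seek delta > 0 with 0 < |z + 5| < delta ⇒ |z² − 25| < eps.
Factor: z² − 25 = (z + 5)(z - 5), so |z² − 25| = |z + 5|·|z - 5|.
Impose delta ≤ 1 so that |z| < 6; then |z - 5| ≤ 11.
Hence |z² − 25| ≤ 11|z + 5|, which is < eps once |z + 5| < eps/11.
Take delta = min(1, eps/11). If 0 < |z + 5| < delta then both bounds hold and |z² − 25| ≤ 11|z + 5| < 11·(eps/11) = eps.

delta = min(1, eps/11)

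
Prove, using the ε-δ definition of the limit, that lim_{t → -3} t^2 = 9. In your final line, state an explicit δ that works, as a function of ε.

Suppose ε > 0. We seek δ > 0 with 0 < |t + 3| < δ ⇒ |t^2 − 9| < ε.
Factor: t^2 − 9 = (t + 3)(t - 3), so |t^2 − 9| = |t + 3|·|t - 3|.
Restrict δ ≤ 1. Then |t + 3| < 1 gives |t| < 4, so by the triangle inequality |t - 3| ≤ 4 + 3 = 7.
Hence |t^2 − 9| ≤ 7|t + 3|, which is < ε once |t + 3| < ε/7.
Take δ = min(1, ε/7). If 0 < |t + 3| < δ then both bounds hold and |t^2 − 9| ≤ 7|t + 3| < 7·(ε/7) = ε.

δ = min(1, ε/7)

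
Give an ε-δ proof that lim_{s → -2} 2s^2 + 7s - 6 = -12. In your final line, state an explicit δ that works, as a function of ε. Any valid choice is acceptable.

Let ε > 0. We want δ > 0 such that 0 < |s + 2| < δ implies |(2s^2 + 7s - 6) + 12| < ε.
(2s^2 + 7s - 6) + 12 = 2s^2 + 7s + 6 = (s + 2)(2s + 3).
So |(2s^2 + 7s - 6) + 12| = |s + 2|·|2s + 3|.
Require δ ≤ 1. Then |s + 2| < 1 gives |s| < 3, and by the triangle inequality |2s + 3| ≤ 2·3 + 3 = 9.
Hence |(2s^2 + 7s - 6) + 12| ≤ 9|s + 2| < ε provided |s + 2| < ε/9.
Choosing δ = min(1, ε/9) ensures both conditions, hence |(2s^2 + 7s - 6) + 12| < ε.

δ = min(1, ε/9)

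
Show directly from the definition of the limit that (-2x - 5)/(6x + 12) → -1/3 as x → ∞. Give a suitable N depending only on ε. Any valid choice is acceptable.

N = (1/6)/ε

Fix ε > 0. We seek N > 0 such that x > N implies |(-2x - 5)/(6x + 12) + 1/3| < ε.
(-2x - 5)/(6x + 12) + 1/3 = (6(-2x - 5) − (-2)(6x + 12)) / (6(6x + 12)) = -6/(6(6x + 12)).
For x > 0 we have 6x + 12 > 6x, so |(-2x - 5)/(6x + 12) + 1/3| = 6/(6(6x + 12)) < 6/(6·6x) = (1/6)/x.
Thus |(-2x - 5)/(6x + 12) + 1/3| < ε whenever x > (1/6)/ε.
Take N = (1/6)/ε. If x > N then |(-2x - 5)/(6x + 12) + 1/3| < (1/6)/x < ε.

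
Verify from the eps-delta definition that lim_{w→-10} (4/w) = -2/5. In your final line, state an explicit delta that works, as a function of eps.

delta = min(5, (25/2)eps)

Let eps > 0. We seek delta > 0 such that 0 < |w + 10| < delta implies |4/w + 2/5| < eps.
|4/w + 2/5| = 4·|-10 − w|/(10·|w|) = 4|w + 10|/(10|w|).
Restrict delta ≤ 5. Then |w + 10| < 5 gives |w| > 5, so 10|w| > 50.
Then |4/w + 2/5| < 4|w + 10|/50, which is < eps when |w + 10| < (25/2)eps.
Take delta = min(5, (25/2)eps). Then 0 < |w + 10| < delta gives both |w + 10| < 5 and |w + 10| < (25/2)eps, so |4/w + 2/5| < eps.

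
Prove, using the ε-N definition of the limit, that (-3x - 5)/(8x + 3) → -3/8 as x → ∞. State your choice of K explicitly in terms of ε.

Suppose ε > 0. We seek K > 0 such that x > K implies |(-3x - 5)/(8x + 3) + 3/8| < ε.
(-3x - 5)/(8x + 3) + 3/8 = (8(-3x - 5) − (-3)(8x + 3)) / (8(8x + 3)) = -31/(8(8x + 3)).
For x > 0 we have 8x + 3 > 8x, so |(-3x - 5)/(8x + 3) + 3/8| = 31/(8(8x + 3)) < 31/(8·8x) = (31/64)/x.
Thus |(-3x - 5)/(8x + 3) + 3/8| < ε whenever x > (31/64)/ε.
Take K = (31/64)/ε. If x > K then |(-3x - 5)/(8x + 3) + 3/8| < (31/64)/x < ε.

K = (31/64)/ε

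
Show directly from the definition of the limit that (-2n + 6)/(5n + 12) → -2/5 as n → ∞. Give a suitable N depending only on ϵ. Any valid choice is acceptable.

Fix ϵ > 0. For n ≥ 1, |(-2n + 6)/(5n + 12) + 2/5| = |54|/(5(5n + 12)) = 54/(5(5n + 12)).
Since 5n + 12 ≥ 5n for n ≥ 1, this is ≤ 54/(5·5n) = (54/25)/n.
So |(-2n + 6)/(5n + 12) + 2/5| < ϵ whenever n > (54/25)/ϵ.
Take N = (54/25)/ϵ. If n > N then |(-2n + 6)/(5n + 12) + 2/5| ≤ (54/25)/n < ϵ.

N = (54/25)/ϵ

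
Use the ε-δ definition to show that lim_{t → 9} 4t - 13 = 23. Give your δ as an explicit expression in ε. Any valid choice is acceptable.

δ = ε/4

Fix ε > 0. We need δ > 0 so that 0 < |t − 9| < δ implies |(4t - 13) − 23| < ε.
Since (4t - 13) − 23 = 4(t − 9), we have |(4t - 13) − 23| = 4|t − 9|.
So 4|t − 9| < ε exactly when |t − 9| < ε/4.
Choosing δ = ε/4 gives |(4t - 13) − 23| = 4|t − 9| < ε whenever |t − 9| < δ.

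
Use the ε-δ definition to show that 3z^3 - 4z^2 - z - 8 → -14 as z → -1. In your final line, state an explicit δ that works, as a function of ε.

δ = min(1, ε/32)

Let ε > 0. We want δ > 0 such that 0 < |z + 1| < δ implies |(3z^3 - 4z^2 - z - 8) + 14| < ε.
(3z^3 - 4z^2 - z - 8) + 14 = 3z^3 - 4z^2 - z + 6 = (z + 1)(3z^2 - 7z + 6).
So |(3z^3 - 4z^2 - z - 8) + 14| = |z + 1|·|3z^2 - 7z + 6|.
Assume first that |z + 1| < 1, so |z| < 2. Then |3z^2 - 7z + 6| ≤ 3·2^2 + 7·2 + 6 = 32.
Hence |(3z^3 - 4z^2 - z - 8) + 14| ≤ 32|z + 1| < ε provided |z + 1| < ε/32.
Take δ = min(1, ε/32). Then 0 < |z + 1| < δ gives both |z + 1| < 1 and |z + 1| < ε/32, so |(3z^3 - 4z^2 - z - 8) + 14| < ε.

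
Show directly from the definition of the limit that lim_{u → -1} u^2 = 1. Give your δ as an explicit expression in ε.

δ = min(1, ε/3)

Fix ε > 0. We seek δ > 0 with 0 < |u + 1| < δ ⇒ |u^2 − 1| < ε.
Factor: u^2 − 1 = (u + 1)(u - 1), so |u^2 − 1| = |u + 1|·|u - 1|.
Restrict δ ≤ 1. Then |u + 1| < 1 gives |u| < 2, so by the triangle inequality |u - 1| ≤ 2 + 1 = 3.
Hence |u^2 − 1| ≤ 3|u + 1|, which is < ε once |u + 1| < ε/3.
Take δ = min(1, ε/3). If 0 < |u + 1| < δ then both bounds hold and |u^2 − 1| ≤ 3|u + 1| < 3·(ε/3) = ε.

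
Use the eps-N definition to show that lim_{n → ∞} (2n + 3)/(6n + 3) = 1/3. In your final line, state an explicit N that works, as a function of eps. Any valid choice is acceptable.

Let eps > 0. For n ≥ 1, |(2n + 3)/(6n + 3) − (1/3)| = |12|/(6(6n + 3)) = 12/(6(6n + 3)).
Since 6n + 3 ≥ 6n for n ≥ 1, this is ≤ 12/(6·6n) = (1/3)/n.
So |(2n + 3)/(6n + 3) − (1/3)| < eps whenever n > (1/3)/eps.
Take N = (1/3)/eps. If n > N then |(2n + 3)/(6n + 3) − (1/3)| ≤ (1/3)/n < eps.

N = (1/3)/eps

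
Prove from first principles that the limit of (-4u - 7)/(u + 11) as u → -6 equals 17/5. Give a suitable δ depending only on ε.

Let ε > 0 be given. We want δ > 0 with 0 < |u + 6| < δ ⇒ |(-4u - 7)/(u + 11) − (17/5)| < ε.
Combining over a common denominator, (-4u - 7)/(u + 11) − (17/5) = [(-4u - 7)·5 − 17·(u + 11)] / [5·(u + 11)] = -37(u + 6) / (5(u + 11)).
So |(-4u - 7)/(u + 11) − (17/5)| = 37|u + 6| / (5·|u + 11|).
Require δ ≤ 5/2, so |u + 11| ≥ |5| − |u + 6| > 5 − 5/2 = 5/2.
Hence |(-4u - 7)/(u + 11) − (17/5)| < 37|u + 6|/(5·(5/2)) = (74/25)|u + 6|, which is < ε once |u + 6| < (25/74)ε.
Take δ = min(5/2, (25/74)ε). Then 0 < |u + 6| < δ forces both bounds, so |(-4u - 7)/(u + 11) − (17/5)| < ε.

δ = min(5/2, (25/74)ε)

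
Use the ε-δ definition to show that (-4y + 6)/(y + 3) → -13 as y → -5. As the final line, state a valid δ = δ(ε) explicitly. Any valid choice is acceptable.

Fix ε > 0. We want δ > 0 with 0 < |y + 5| < δ ⇒ |(-4y + 6)/(y + 3) + 13| < ε.
Combining over a common denominator, (-4y + 6)/(y + 3) + 13 = [(-4y + 6)·(-2) − 26·(y + 3)] / [(-2)·(y + 3)] = -18(y + 5) / ((-2)(y + 3)).
So |(-4y + 6)/(y + 3) + 13| = 18|y + 5| / (2·|y + 3|).
Restrict δ ≤ 1. Then |y + 5| < 1 gives |y + 3| = |(y + 5) + (-2)| ≥ 2 − 1 = 1.
Hence |(-4y + 6)/(y + 3) + 13| < 18|y + 5|/(2·1) = 9|y + 5|, which is < ε once |y + 5| < (1/9)ε.
Take δ = min(1, (1/9)ε). Then 0 < |y + 5| < δ forces both bounds, so |(-4y + 6)/(y + 3) + 13| < ε.

δ = min(1, (1/9)ε)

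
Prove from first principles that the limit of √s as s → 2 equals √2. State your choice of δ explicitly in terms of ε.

δ = min(2, √2·ε)

Suppose ε > 0. We want δ > 0 such that 0 < |s − 2| < δ implies |√s − √2| < ε.
Rationalise: √s − √2 = (s − 2)/(√s + √2), so |√s − √2| = |s − 2|/(√s + √2).
Restrict δ ≤ 2 so that |s − 2| < 2 forces s > 0, and then √s + √2 > √2.
Hence |√s − √2| < |s − 2|/√2, which is < ε once |s − 2| < √2·ε.
Take δ = min(2, √2·ε). If 0 < |s − 2| < δ then s > 0 and |√s − √2| < |s − 2|/√2 < ε.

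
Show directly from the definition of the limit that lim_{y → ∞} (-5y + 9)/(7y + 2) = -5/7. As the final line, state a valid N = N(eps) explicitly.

N = (73/49)/eps

Fix eps > 0. We seek N > 0 such that y > N implies |(-5y + 9)/(7y + 2) + 5/7| < eps.
(-5y + 9)/(7y + 2) + 5/7 = (7(-5y + 9) − (-5)(7y + 2)) / (7(7y + 2)) = 73/(7(7y + 2)).
For y > 0 we have 7y + 2 > 7y, so |(-5y + 9)/(7y + 2) + 5/7| = 73/(7(7y + 2)) < 73/(7·7y) = (73/49)/y.
Thus |(-5y + 9)/(7y + 2) + 5/7| < eps whenever y > (73/49)/eps.
Take N = (73/49)/eps. If y > N then |(-5y + 9)/(7y + 2) + 5/7| < (73/49)/y < eps.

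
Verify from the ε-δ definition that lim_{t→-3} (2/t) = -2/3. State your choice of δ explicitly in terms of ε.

Fix ε > 0. We seek δ > 0 such that 0 < |t + 3| < δ implies |2/t + 2/3| < ε.
|2/t + 2/3| = 2·|-3 − t|/(3·|t|) = 2|t + 3|/(3|t|).
Require δ ≤ 3/2 so that |t| > 3 − 3/2 = 3/2, hence 3|t| > 9/2.
Then |2/t + 2/3| < 2|t + 3|/(9/2), which is < ε when |t + 3| < (9/4)ε.
Take δ = min(3/2, (9/4)ε). Then 0 < |t + 3| < δ gives both |t + 3| < 3/2 and |t + 3| < (9/4)ε, so |2/t + 2/3| < ε.

δ = min(3/2, (9/4)ε)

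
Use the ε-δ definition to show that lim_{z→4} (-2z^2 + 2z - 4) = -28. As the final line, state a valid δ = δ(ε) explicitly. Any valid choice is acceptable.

δ = min(1, ε/16)

Suppose ε > 0. We want δ > 0 such that 0 < |z − 4| < δ implies |(-2z^2 + 2z - 4) + 28| < ε.
(-2z^2 + 2z - 4) + 28 = -2z^2 + 2z + 24 = (z − 4)(-2z - 6).
So |(-2z^2 + 2z - 4) + 28| = |z − 4|·|-2z - 6|.
Require δ ≤ 1. Then |z − 4| < 1 gives |z| < 5, and by the triangle inequality |-2z - 6| ≤ 2·5 + 6 = 16.
Hence |(-2z^2 + 2z - 4) + 28| ≤ 16|z − 4| < ε provided |z − 4| < ε/16.
Choosing δ = min(1, ε/16) ensures both conditions, hence |(-2z^2 + 2z - 4) + 28| < ε.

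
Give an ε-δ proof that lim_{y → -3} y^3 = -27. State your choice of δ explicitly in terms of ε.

δ = min(1, ε/37)

Let ε > 0 be given. We seek δ > 0 with 0 < |y + 3| < δ ⇒ |y^3 + 27| < ε.
Factor: y^3 + 27 = (y + 3)(y^2 - 3y + 9), so |y^3 + 27| = |y + 3|·|y^2 - 3y + 9|.
Restrict δ ≤ 1. Then |y + 3| < 1 gives |y| < 4, so by the triangle inequality |y^2 - 3y + 9| ≤ 4^2 + 3·4 + 9 = 37.
Hence |y^3 + 27| ≤ 37|y + 3|, which is < ε once |y + 3| < ε/37.
Take δ = min(1, ε/37). If 0 < |y + 3| < δ then both bounds hold and |y^3 + 27| ≤ 37|y + 3| < 37·(ε/37) = ε.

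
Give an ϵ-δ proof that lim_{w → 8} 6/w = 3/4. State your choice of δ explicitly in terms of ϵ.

Fix ϵ > 0. We seek δ > 0 such that 0 < |w − 8| < δ implies |6/w − (3/4)| < ϵ.
|6/w − (3/4)| = 6·|8 − w|/(8·|w|) = 6|w − 8|/(8|w|).
Require δ ≤ 4 so that |w| > 8 − 4 = 4, hence 8|w| > 32.
Then |6/w − (3/4)| < 6|w − 8|/32, which is < ϵ when |w − 8| < (16/3)ϵ.
Take δ = min(4, (16/3)ϵ). Then 0 < |w − 8| < δ gives both |w − 8| < 4 and |w − 8| < (16/3)ϵ, so |6/w − (3/4)| < ϵ.

δ = min(4, (16/3)ϵ)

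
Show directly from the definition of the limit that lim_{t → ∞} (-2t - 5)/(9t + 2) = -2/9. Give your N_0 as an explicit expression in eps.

Suppose eps > 0. We seek N_0 > 0 such that t > N_0 implies |(-2t - 5)/(9t + 2) + 2/9| < eps.
(-2t - 5)/(9t + 2) + 2/9 = (9(-2t - 5) − (-2)(9t + 2)) / (9(9t + 2)) = -41/(9(9t + 2)).
For t > 0 we have 9t + 2 > 9t, so |(-2t - 5)/(9t + 2) + 2/9| = 41/(9(9t + 2)) < 41/(9·9t) = (41/81)/t.
Thus |(-2t - 5)/(9t + 2) + 2/9| < eps whenever t > (41/81)/eps.
Take N_0 = (41/81)/eps. If t > N_0 then |(-2t - 5)/(9t + 2) + 2/9| < (41/81)/t < eps.

N_0 = (41/81)/eps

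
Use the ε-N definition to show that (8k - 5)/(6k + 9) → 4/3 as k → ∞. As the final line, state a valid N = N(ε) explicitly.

Fix ε > 0. For k ≥ 1, |(8k - 5)/(6k + 9) − (4/3)| = |-102|/(6(6k + 9)) = 102/(6(6k + 9)).
Since 6k + 9 ≥ 6k for k ≥ 1, this is ≤ 102/(6·6k) = (17/6)/k.
So |(8k - 5)/(6k + 9) − (4/3)| < ε whenever k > (17/6)/ε.
Take N = (17/6)/ε. If k > N then |(8k - 5)/(6k + 9) − (4/3)| ≤ (17/6)/k < ε.

N = (17/6)/ε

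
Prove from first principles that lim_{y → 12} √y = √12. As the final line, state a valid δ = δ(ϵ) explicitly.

Let ϵ > 0 be given. We want δ > 0 such that 0 < |y − 12| < δ implies |√y − √12| < ϵ.
Multiplying by the conjugate, |√y − √12| = |y − 12|/(√y + √12).
Restrict δ ≤ 12 so that |y − 12| < 12 forces y > 0, and then √y + √12 > √12.
Hence |√y − √12| < |y − 12|/√12, which is < ϵ once |y − 12| < √12·ϵ.
Take δ = min(12, √12·ϵ). If 0 < |y − 12| < δ then y > 0 and |√y − √12| < |y − 12|/√12 < ϵ.

δ = min(12, √12·ϵ)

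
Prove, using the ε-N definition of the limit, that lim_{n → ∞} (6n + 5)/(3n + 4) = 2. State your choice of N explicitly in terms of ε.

N = 1/ε

Let ε > 0. For n ≥ 1, |(6n + 5)/(3n + 4) − 2| = |-9|/(3(3n + 4)) = 9/(3(3n + 4)).
Since 3n + 4 ≥ 3n for n ≥ 1, this is ≤ 9/(3·3n) = 1/n.
So |(6n + 5)/(3n + 4) − 2| < ε whenever n > 1/ε.
Take N = 1/ε. If n > N then |(6n + 5)/(3n + 4) − 2| ≤ 1/n < ε.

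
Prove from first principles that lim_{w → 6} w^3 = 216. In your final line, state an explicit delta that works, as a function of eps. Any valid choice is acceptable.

delta = min(2, eps/148)

Suppose eps > 0. We seek delta > 0 with 0 < |w − 6| < delta ⇒ |w^3 − 216| < eps.
Factor: w^3 − 216 = (w − 6)(w^2 + 6w + 36), so |w^3 − 216| = |w − 6|·|w^2 + 6w + 36|.
Impose delta ≤ 2 so that |w| < 8; then |w^2 + 6w + 36| ≤ 148.
Hence |w^3 − 216| ≤ 148|w − 6|, which is < eps once |w − 6| < eps/148.
Take delta = min(2, eps/148). If 0 < |w − 6| < delta then both bounds hold and |w^3 − 216| ≤ 148|w − 6| < 148·(eps/148) = eps.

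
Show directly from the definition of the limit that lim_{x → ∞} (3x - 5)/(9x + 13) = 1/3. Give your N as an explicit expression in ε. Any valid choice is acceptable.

N = (28/27)/ε

Fix ε > 0. We seek N > 0 such that x > N implies |(3x - 5)/(9x + 13) − (1/3)| < ε.
(3x - 5)/(9x + 13) − (1/3) = (9(3x - 5) − 3(9x + 13)) / (9(9x + 13)) = -84/(9(9x + 13)).
For x > 0 we have 9x + 13 > 9x, so |(3x - 5)/(9x + 13) − (1/3)| = 84/(9(9x + 13)) < 84/(9·9x) = (28/27)/x.
Thus |(3x - 5)/(9x + 13) − (1/3)| < ε whenever x > (28/27)/ε.
Take N = (28/27)/ε. If x > N then |(3x - 5)/(9x + 13) − (1/3)| < (28/27)/x < ε.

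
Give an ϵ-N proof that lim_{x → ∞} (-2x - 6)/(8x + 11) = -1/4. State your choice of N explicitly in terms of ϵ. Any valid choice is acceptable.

Let ϵ > 0 be given. We seek N > 0 such that x > N implies |(-2x - 6)/(8x + 11) + 1/4| < ϵ.
(-2x - 6)/(8x + 11) + 1/4 = (8(-2x - 6) − (-2)(8x + 11)) / (8(8x + 11)) = -26/(8(8x + 11)).
For x > 0 we have 8x + 11 > 8x, so |(-2x - 6)/(8x + 11) + 1/4| = 26/(8(8x + 11)) < 26/(8·8x) = (13/32)/x.
Thus |(-2x - 6)/(8x + 11) + 1/4| < ϵ whenever x > (13/32)/ϵ.
Take N = (13/32)/ϵ. If x > N then |(-2x - 6)/(8x + 11) + 1/4| < (13/32)/x < ϵ.

N = (13/32)/ϵ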